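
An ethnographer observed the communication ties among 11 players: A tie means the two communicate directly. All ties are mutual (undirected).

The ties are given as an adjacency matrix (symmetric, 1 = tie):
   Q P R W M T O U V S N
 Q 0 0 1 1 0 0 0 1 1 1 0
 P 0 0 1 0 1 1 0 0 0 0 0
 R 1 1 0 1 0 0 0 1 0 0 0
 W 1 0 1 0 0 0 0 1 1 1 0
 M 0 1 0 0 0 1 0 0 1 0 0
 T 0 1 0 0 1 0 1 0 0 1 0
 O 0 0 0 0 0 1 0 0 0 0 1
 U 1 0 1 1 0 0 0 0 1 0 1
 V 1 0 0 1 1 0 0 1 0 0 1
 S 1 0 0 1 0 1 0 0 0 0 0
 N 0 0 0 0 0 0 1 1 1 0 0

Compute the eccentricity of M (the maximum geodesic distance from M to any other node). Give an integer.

Distances from M: N:2, O:2, P:1, Q:2, R:2, S:2, T:1, U:2, V:1, W:2.
The largest is 2 (to Q, W, U, N, R, O, and S), so the eccentricity of M is 2.

2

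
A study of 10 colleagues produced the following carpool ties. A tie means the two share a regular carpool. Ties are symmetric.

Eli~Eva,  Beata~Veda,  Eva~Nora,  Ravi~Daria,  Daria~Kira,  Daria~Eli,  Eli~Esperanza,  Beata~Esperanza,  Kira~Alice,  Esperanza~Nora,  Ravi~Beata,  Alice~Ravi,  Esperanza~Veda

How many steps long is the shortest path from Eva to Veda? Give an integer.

3

One shortest route is Eva – Nora – Esperanza – Veda, which uses 3 edges, and at distance 2 from Eva we only reach {Daria, Esperanza}, which does not include Veda. So d(Eva,Veda) = 3.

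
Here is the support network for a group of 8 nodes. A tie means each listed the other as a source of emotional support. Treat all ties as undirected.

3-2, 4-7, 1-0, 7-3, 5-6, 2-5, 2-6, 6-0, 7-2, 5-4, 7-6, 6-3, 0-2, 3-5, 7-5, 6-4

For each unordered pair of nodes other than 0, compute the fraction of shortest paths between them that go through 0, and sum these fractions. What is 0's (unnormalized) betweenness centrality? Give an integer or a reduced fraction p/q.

Pairs whose geodesics pass through 0 — 7–1: 2/2; 4–1: 1; 2–1: 1; 5–1: 2/2; 6–1: 1; 3–1: 2/2.
All other pairs contribute 0.
Summing the contributions gives betweenness(0) = 6.

6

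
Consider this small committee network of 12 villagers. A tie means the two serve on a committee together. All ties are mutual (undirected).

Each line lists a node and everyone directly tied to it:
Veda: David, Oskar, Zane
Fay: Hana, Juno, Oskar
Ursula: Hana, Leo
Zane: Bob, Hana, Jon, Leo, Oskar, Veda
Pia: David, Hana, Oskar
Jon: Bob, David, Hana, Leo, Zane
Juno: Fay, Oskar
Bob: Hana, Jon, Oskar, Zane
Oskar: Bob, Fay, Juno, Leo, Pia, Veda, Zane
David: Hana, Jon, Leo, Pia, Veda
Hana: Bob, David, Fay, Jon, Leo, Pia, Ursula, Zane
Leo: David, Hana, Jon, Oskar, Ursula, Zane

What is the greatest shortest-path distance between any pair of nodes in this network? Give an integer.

Eccentricity of each node (its greatest distance to any other): Bob:2, David:3, Fay:2, Hana:2, Jon:3, Juno:3, Leo:2, Oskar:2, Pia:2, Ursula:3, Veda:3, Zane:2.
The maximum eccentricity is 3, realized for instance by the pair David–Juno via David – Hana – Fay – Juno. So the diameter is 3.

3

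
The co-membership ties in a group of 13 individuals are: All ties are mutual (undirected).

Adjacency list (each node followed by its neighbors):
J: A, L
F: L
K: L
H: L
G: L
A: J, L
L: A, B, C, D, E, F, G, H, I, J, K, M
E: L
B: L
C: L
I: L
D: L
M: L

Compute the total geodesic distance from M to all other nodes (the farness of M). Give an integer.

Distances from M: A:2, B:2, C:2, D:2, E:2, F:2, G:2, H:2, I:2, J:2, K:2, L:1.
Sum = 2 + 2 + 2 + 2 + 2 + 2 + 2 + 2 + 2 + 2 + 2 + 1 = 23.

23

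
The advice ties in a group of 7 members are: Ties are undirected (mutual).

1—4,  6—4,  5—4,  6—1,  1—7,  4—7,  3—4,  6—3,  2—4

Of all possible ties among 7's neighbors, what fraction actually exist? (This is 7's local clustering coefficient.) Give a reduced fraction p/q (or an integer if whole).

1

7's neighbors: 1 and 4 (k = 2).
Possible neighbor pairs: C(2,2) = 1. Edges among them: 1–4 → e = 1.
Clustering(7) = 1/1.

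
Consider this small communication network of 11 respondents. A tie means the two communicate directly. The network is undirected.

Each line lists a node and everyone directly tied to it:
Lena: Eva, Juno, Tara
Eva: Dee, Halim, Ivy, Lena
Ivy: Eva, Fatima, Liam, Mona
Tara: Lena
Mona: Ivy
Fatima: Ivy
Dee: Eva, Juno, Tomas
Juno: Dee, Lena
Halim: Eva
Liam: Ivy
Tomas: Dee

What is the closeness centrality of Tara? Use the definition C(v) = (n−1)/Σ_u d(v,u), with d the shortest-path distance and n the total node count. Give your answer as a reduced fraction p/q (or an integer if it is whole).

Distances from Tara: Dee:3, Eva:2, Fatima:4, Halim:3, Ivy:3, Juno:2, Lena:1, Liam:4, Mona:4, Tomas:4. Sum = 30.
n = 11, so closeness = 10/30 = 1/3.

1/3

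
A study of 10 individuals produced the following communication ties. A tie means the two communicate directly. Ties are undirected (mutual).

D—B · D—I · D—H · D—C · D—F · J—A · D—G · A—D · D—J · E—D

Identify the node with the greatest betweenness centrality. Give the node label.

D

Unnormalized betweenness of each node: A:0, B:0, C:0, D:35, E:0, F:0, G:0, H:0, I:0, J:0.
D has the largest value, 35, making it the main broker — the node through which the most shortest paths run.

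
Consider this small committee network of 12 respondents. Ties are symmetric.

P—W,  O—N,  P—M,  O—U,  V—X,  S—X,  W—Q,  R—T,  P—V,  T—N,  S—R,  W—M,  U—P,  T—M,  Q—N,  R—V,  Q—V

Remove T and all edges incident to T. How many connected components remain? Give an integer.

1

T's neighbors (M, N, and R) remain reachable from one another through other ties, so the rest of the network stays in one piece.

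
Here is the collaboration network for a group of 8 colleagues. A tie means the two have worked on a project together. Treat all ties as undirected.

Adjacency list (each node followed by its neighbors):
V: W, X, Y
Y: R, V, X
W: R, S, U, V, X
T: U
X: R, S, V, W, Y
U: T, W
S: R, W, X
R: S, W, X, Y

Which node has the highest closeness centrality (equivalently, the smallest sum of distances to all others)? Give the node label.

Farness (sum of distances to all others) for each node — R:11, S:12, T:19, U:13, V:12, W:9, X:10, Y:14.
The smallest farness is 9, for W, so W has the highest closeness.

W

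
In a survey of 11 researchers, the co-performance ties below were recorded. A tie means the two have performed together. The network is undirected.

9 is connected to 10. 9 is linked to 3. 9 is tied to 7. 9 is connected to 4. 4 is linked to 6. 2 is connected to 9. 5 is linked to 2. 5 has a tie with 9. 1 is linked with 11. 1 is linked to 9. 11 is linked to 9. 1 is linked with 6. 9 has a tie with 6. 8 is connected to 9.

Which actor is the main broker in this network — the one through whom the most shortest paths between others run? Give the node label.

Unnormalized betweenness of each node: 1:1/2, 2:0, 3:0, 4:0, 5:0, 6:1/2, 7:0, 8:0, 9:40, 10:0, 11:0.
9 has the largest value, 40, making it the main broker — the node through which the most shortest paths run.

9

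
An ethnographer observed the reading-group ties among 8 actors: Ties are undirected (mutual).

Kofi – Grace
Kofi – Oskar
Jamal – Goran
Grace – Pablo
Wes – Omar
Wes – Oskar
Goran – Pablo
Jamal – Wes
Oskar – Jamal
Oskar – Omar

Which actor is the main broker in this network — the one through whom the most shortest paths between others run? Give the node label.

Unnormalized betweenness of each node: Goran:11/3, Grace:7/3, Jamal:17/3, Kofi:13/3, Omar:0, Oskar:23/3, Pablo:2, Wes:4/3.
Oskar has the largest value, 23/3, making it the main broker — the node through which the most shortest paths run.

Oskar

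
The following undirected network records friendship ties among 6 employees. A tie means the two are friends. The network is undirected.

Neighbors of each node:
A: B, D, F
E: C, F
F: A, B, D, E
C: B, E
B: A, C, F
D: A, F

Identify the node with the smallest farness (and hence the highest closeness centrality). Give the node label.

Farness (sum of distances to all others) for each node — A:7, B:7, C:9, D:9, E:8, F:6.
The smallest farness is 6, for F, so F has the highest closeness.

F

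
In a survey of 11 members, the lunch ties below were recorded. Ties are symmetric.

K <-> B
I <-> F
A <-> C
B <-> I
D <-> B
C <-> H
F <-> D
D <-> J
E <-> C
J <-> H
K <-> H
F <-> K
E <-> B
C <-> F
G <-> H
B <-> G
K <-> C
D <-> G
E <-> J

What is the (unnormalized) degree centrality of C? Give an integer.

5

C is directly tied to A, E, F, H, and K. That is 5 neighbors, so the degree of C is 5.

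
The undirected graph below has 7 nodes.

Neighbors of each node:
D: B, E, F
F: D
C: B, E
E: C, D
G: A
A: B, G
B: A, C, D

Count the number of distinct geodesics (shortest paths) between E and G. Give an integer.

2

The shortest distance is 4. The length-4 paths are: E–C–B–A–G; E–D–B–A–G.
That gives 2 distinct shortest paths.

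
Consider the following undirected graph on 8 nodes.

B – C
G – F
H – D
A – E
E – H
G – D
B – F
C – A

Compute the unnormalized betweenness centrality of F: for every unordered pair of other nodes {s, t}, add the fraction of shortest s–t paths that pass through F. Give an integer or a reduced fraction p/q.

Pairs whose geodesics pass through F — B–H: 1/2; B–D: 1; B–G: 1; C–D: 1/2; C–G: 1; A–G: 1/2.
All other pairs contribute 0.
Summing the contributions gives betweenness(F) = 9/2.

9/2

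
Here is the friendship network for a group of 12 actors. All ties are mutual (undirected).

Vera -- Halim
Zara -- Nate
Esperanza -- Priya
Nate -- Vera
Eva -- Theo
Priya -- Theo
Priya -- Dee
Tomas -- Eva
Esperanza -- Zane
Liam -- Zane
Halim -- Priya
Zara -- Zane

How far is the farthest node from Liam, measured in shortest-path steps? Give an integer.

Distances from Liam: Dee:4, Esperanza:2, Eva:5, Halim:4, Nate:3, Priya:3, Theo:4, Tomas:6, Vera:4, Zane:1, Zara:2.
The largest is 6 (to Tomas), so the eccentricity of Liam is 6.

6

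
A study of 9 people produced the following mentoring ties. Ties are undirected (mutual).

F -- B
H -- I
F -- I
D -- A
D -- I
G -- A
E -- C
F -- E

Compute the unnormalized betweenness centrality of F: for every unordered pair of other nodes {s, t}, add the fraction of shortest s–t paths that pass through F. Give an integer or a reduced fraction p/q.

17

Pairs whose geodesics pass through F — C–G: 1; C–I: 1; C–A: 1; C–H: 1; C–D: 1; C–B: 1; G–E: 1; G–B: 1; E–I: 1; E–A: 1; E–H: 1; E–D: 1; E–B: 1; I–B: 1 … (+3 more pairs).
All other pairs contribute 0.
Summing the contributions gives betweenness(F) = 17.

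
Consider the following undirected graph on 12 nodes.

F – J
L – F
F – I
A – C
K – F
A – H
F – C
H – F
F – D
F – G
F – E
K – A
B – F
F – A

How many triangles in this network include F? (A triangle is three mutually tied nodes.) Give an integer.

F's neighbors: A, B, C, D, E, G, H, I, J, K, and L.
Neighbor pairs that are themselves tied: F–A–C; F–A–H; F–A–K. Each forms one triangle with F, for 3 in total.

3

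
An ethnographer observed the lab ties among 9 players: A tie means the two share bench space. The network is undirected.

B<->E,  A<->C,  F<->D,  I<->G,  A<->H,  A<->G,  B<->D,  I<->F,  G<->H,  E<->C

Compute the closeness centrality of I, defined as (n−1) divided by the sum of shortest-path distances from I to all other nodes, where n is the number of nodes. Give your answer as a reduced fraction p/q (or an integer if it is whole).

4/9

Distances from I: A:2, B:3, C:3, D:2, E:4, F:1, G:1, H:2. Sum = 18.
n = 9, so closeness = 8/18 = 4/9.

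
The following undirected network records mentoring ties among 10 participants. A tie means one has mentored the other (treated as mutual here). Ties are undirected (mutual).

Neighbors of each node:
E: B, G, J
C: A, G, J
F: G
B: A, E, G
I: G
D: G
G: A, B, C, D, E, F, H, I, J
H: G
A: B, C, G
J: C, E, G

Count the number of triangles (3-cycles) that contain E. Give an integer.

E's neighbors: B, G, and J.
Neighbor pairs that are themselves tied: E–B–G; E–G–J. Each forms one triangle with E, for 2 in total.

2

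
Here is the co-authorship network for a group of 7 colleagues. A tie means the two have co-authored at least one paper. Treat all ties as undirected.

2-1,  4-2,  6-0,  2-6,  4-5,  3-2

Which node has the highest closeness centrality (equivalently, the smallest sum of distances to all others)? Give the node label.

2

Farness (sum of distances to all others) for each node — 0:16, 1:13, 2:8, 3:13, 4:11, 5:16, 6:11.
The smallest farness is 8, for 2, so 2 has the highest closeness.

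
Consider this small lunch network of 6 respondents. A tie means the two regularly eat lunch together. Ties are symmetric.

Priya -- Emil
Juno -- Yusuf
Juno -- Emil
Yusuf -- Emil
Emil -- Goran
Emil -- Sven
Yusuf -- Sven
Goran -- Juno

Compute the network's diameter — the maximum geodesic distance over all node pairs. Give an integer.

2

Eccentricity of each node (its greatest distance to any other): Emil:1, Goran:2, Juno:2, Priya:2, Sven:2, Yusuf:2.
The maximum eccentricity is 2, realized for instance by the pair Goran–Sven via Goran – Emil – Sven. So the diameter is 2.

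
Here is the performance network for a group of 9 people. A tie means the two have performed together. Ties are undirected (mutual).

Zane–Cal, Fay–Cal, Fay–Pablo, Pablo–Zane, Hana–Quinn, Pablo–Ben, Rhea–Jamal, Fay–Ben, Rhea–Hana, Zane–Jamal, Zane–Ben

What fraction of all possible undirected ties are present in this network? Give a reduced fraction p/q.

11/36

There are 11 edges and 9 nodes, so the maximum possible is C(9,2) = 36.
Density = 11/36.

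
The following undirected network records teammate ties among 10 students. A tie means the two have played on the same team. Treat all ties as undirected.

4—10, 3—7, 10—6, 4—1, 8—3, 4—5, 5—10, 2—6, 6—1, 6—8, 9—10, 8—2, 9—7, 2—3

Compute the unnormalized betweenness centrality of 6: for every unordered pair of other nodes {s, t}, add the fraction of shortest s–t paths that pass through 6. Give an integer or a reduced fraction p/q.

Pairs whose geodesics pass through 6 — 8–9: 1/2; 8–10: 1; 8–5: 1; 8–4: 2/2; 8–1: 1; 2–9: 1/2; 2–10: 1; 2–5: 1; 2–4: 2/2; 2–1: 1; 3–10: 2/3; 3–5: 2/3; 3–4: 4/5; 3–1: 2/2 … (+3 more pairs).
All other pairs contribute 0.
Summing the contributions gives betweenness(6) = 833/60.

833/60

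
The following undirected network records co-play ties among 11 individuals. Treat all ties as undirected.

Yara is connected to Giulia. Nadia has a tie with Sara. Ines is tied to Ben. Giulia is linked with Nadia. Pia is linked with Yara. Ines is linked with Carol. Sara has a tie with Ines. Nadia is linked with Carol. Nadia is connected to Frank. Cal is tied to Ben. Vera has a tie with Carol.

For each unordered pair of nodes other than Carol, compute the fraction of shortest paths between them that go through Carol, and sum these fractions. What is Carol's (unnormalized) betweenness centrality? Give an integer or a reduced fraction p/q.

33/2

Pairs whose geodesics pass through Carol — Cal–Nadia: 1/2; Cal–Frank: 1/2; Cal–Pia: 1/2; Cal–Vera: 1; Cal–Yara: 1/2; Cal–Giulia: 1/2; Nadia–Ben: 1/2; Nadia–Vera: 1; Nadia–Ines: 1/2; Ben–Frank: 1/2; Ben–Pia: 1/2; Ben–Vera: 1; Ben–Yara: 1/2; Ben–Giulia: 1/2 … (+10 more pairs).
All other pairs contribute 0.
Summing the contributions gives betweenness(Carol) = 33/2.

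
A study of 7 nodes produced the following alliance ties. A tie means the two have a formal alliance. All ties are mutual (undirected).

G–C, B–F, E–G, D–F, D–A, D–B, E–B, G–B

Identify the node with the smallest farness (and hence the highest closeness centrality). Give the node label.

B

Farness (sum of distances to all others) for each node — A:15, B:8, C:15, D:10, E:11, F:11, G:10.
The smallest farness is 8, for B, so B has the highest closeness.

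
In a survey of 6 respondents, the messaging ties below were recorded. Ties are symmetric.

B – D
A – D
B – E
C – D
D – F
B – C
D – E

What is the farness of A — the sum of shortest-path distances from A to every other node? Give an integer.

9

Distances from A: B:2, C:2, D:1, E:2, F:2.
Sum = 2 + 2 + 1 + 2 + 2 = 9.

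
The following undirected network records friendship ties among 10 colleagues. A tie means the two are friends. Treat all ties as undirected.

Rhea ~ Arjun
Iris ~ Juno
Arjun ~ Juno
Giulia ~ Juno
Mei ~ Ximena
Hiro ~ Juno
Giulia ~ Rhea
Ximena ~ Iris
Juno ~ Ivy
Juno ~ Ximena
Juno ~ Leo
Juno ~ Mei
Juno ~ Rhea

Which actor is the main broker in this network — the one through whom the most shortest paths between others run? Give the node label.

Juno

Unnormalized betweenness of each node: Arjun:0, Giulia:0, Hiro:0, Iris:0, Ivy:0, Juno:31, Leo:0, Mei:0, Rhea:1/2, Ximena:1/2.
Juno has the largest value, 31, making it the main broker — the node through which the most shortest paths run.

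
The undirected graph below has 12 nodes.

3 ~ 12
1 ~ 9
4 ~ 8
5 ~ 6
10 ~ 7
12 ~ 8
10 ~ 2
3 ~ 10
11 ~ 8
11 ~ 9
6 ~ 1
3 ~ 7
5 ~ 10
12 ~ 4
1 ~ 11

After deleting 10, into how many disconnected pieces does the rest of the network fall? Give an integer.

2

Without 10, the remaining ties split the others into: {1, 3, 4, 5, 6, 7, 8, 9, 11, 12}; {2}.
That's 2 separate components.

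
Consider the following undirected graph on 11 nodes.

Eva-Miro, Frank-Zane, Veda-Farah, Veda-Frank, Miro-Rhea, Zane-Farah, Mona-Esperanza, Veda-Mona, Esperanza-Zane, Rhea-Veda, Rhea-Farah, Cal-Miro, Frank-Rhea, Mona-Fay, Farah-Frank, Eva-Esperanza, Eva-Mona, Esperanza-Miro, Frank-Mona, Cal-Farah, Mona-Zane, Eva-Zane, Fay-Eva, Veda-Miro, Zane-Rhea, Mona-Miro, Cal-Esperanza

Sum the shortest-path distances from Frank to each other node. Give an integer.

15

Distances from Frank: Cal:2, Esperanza:2, Eva:2, Farah:1, Fay:2, Miro:2, Mona:1, Rhea:1, Veda:1, Zane:1.
Sum = 2 + 2 + 2 + 1 + 2 + 2 + 1 + 1 + 1 + 1 = 15.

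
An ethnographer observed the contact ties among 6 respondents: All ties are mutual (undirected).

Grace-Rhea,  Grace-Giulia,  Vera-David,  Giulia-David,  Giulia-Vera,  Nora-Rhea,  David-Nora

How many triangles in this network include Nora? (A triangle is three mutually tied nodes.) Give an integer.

Nora's neighbors are David and Rhea, but none of them are tied to each other, so no triangle contains Nora.

0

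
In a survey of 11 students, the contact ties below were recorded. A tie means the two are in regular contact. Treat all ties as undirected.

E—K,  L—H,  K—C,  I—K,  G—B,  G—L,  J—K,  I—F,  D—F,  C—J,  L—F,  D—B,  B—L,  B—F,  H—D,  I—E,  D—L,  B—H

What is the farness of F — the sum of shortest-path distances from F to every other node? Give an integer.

Distances from F: B:1, C:3, D:1, E:2, G:2, H:2, I:1, J:3, K:2, L:1.
Sum = 1 + 3 + 1 + 2 + 2 + 2 + 1 + 3 + 2 + 1 = 18.

18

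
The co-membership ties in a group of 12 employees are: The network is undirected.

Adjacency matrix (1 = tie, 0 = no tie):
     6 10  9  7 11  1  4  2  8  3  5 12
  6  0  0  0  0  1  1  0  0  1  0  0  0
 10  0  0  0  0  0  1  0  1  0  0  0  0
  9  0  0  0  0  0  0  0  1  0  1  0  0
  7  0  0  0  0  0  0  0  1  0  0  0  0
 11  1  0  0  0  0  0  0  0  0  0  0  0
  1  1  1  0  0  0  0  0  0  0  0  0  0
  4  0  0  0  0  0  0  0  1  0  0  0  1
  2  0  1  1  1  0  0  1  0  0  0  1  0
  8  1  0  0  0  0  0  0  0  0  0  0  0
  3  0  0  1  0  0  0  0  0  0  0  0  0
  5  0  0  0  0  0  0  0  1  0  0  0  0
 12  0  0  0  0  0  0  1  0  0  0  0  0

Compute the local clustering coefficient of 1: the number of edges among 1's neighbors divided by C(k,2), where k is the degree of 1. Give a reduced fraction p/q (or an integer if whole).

0

1's neighbors: 6 and 10 (k = 2).
Possible neighbor pairs: C(2,2) = 1. Edges among them: none → e = 0.
Clustering(1) = 0/1.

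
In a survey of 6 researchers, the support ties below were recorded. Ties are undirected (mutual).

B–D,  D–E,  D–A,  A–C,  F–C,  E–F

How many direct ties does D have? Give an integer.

D is directly tied to A, B, and E. That is 3 neighbors, so the degree of D is 3.

3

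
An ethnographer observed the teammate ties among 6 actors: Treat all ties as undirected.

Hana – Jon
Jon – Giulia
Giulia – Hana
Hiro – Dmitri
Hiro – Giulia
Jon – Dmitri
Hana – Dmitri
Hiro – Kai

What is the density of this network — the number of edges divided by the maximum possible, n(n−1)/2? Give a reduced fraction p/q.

8/15

There are 8 edges and 6 nodes, so the maximum possible is C(6,2) = 15.
Density = 8/15.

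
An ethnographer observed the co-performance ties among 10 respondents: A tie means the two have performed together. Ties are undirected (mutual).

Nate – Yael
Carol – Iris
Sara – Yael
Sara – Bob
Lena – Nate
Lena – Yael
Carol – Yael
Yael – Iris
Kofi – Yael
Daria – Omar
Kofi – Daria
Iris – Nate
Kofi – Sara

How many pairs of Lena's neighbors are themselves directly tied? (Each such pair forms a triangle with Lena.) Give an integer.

Lena's neighbors: Nate and Yael.
Neighbor pairs that are themselves tied: Lena–Nate–Yael. Each forms one triangle with Lena, for 1 in total.

1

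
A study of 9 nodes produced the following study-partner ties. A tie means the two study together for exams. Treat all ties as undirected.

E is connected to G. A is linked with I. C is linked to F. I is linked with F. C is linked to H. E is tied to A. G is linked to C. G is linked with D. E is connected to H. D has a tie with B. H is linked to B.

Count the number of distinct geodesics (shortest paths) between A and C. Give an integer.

The shortest distance is 3. The length-3 paths are: A–E–G–C; A–I–F–C; A–E–H–C.
That gives 3 distinct shortest paths.

3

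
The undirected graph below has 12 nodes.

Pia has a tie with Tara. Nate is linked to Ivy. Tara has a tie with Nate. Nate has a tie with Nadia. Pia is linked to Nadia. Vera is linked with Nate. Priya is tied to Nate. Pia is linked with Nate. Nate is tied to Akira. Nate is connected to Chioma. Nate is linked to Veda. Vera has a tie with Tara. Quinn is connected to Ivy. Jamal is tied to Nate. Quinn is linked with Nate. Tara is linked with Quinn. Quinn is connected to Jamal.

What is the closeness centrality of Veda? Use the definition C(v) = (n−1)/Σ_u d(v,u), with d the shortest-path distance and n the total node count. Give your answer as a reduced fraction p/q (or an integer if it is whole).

11/21

Distances from Veda: Akira:2, Chioma:2, Ivy:2, Jamal:2, Nadia:2, Nate:1, Pia:2, Priya:2, Quinn:2, Tara:2, Vera:2. Sum = 21.
n = 12, so closeness = 11/21.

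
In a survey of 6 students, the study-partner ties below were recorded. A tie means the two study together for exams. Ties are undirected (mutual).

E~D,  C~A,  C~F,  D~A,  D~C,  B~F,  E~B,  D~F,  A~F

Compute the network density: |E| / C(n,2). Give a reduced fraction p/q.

3/5

There are 9 edges and 6 nodes, so the maximum possible is C(6,2) = 15.
Density = 9/15 = 3/5.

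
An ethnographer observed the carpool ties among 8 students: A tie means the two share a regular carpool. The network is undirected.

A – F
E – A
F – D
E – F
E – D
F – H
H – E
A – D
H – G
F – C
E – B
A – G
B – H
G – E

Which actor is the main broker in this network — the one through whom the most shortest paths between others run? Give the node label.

F

Unnormalized betweenness of each node: A:7/6, B:0, C:0, D:0, E:11/2, F:41/6, G:1/3, H:13/6.
F has the largest value, 41/6, making it the main broker — the node through which the most shortest paths run.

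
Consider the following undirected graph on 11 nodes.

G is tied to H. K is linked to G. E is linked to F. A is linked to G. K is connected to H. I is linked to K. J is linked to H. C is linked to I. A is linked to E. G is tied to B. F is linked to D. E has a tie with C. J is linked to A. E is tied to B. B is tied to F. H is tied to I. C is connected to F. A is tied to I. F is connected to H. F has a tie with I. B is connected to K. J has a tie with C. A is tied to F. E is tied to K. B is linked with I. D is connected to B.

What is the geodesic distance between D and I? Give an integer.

One shortest route is D – F – I, which uses 2 edges, and D and I are not directly tied, so nothing shorter exists. So d(D,I) = 2.

2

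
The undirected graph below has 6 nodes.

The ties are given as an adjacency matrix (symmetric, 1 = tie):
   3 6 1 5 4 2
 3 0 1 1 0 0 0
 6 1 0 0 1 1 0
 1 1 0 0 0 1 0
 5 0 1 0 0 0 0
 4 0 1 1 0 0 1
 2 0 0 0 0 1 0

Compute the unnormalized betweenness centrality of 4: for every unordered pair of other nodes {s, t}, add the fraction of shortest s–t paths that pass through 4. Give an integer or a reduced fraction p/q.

Pairs whose geodesics pass through 4 — 3–2: 2/2; 6–1: 1/2; 6–2: 1; 1–5: 1/2; 1–2: 1; 5–2: 1.
All other pairs contribute 0.
Summing the contributions gives betweenness(4) = 5.

5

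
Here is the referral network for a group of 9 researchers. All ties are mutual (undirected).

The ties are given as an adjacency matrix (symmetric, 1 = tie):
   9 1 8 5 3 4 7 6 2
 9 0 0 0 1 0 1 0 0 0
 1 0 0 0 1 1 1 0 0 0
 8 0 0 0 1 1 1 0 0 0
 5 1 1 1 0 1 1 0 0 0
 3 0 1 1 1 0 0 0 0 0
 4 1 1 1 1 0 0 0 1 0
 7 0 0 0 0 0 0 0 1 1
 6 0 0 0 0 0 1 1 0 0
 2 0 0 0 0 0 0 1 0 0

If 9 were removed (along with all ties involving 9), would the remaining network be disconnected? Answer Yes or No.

Even without 9, every remaining node can still reach every other (the residual graph is connected), so 9 is not a cut vertex.

No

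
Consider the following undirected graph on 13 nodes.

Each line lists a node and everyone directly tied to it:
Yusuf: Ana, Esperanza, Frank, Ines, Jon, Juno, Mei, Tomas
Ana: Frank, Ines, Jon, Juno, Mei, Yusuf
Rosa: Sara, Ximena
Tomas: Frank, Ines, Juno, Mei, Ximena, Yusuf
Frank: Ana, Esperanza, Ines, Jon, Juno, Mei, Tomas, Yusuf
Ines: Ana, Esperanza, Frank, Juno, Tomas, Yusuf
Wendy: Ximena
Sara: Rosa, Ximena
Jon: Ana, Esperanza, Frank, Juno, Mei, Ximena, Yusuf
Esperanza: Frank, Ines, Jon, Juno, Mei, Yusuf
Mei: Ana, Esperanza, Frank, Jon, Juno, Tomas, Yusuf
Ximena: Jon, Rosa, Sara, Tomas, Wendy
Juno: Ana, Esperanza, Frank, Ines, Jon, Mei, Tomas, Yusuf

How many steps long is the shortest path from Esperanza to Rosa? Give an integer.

One shortest route is Esperanza – Jon – Ximena – Rosa, which uses 3 edges, and at distance 2 from Esperanza we only reach {Ana, Tomas, Ximena}, which does not include Rosa. So d(Esperanza,Rosa) = 3.

3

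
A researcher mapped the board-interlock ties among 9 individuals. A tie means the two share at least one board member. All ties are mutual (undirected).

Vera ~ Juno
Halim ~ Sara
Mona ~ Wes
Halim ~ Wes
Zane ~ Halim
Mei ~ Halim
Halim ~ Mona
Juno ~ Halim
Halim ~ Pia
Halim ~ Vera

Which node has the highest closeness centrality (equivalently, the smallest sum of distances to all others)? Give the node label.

Farness (sum of distances to all others) for each node — Halim:8, Juno:14, Mei:15, Mona:14, Pia:15, Sara:15, Vera:14, Wes:14, Zane:15.
The smallest farness is 8, for Halim, so Halim has the highest closeness.

Halim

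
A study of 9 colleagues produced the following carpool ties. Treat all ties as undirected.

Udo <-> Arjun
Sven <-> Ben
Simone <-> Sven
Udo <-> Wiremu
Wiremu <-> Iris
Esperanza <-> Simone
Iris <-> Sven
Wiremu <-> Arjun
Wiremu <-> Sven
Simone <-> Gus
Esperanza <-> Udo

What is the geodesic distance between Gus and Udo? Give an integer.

One shortest route is Gus – Simone – Esperanza – Udo, which uses 3 edges, and at distance 2 from Gus we only reach {Esperanza, Sven}, which does not include Udo. So d(Gus,Udo) = 3.

3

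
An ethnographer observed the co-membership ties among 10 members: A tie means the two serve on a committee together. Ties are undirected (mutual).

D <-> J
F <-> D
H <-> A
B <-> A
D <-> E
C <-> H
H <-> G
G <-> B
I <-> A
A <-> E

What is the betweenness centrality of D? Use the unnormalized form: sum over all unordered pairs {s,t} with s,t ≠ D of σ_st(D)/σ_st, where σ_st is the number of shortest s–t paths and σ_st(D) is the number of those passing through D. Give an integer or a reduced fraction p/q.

15

Pairs whose geodesics pass through D — G–J: 2/2; G–F: 2/2; I–J: 1; I–F: 1; B–J: 1; B–F: 1; E–J: 1; E–F: 1; A–J: 1; A–F: 1; J–C: 1; J–H: 1; J–F: 1; C–F: 1 … (+1 more pairs).
All other pairs contribute 0.
Summing the contributions gives betweenness(D) = 15.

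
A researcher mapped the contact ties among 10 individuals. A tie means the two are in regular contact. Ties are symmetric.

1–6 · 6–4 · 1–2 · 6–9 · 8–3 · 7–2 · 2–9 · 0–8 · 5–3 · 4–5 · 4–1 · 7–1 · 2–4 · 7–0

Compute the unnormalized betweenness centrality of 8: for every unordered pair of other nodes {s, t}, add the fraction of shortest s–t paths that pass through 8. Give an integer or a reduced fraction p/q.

3

Pairs whose geodesics pass through 8 — 7–3: 1; 5–0: 1; 3–0: 1.
All other pairs contribute 0.
Summing the contributions gives betweenness(8) = 3.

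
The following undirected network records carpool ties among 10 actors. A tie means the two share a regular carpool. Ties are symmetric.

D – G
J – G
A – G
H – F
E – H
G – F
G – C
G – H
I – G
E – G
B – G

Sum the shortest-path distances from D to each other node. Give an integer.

Distances from D: A:2, B:2, C:2, E:2, F:2, G:1, H:2, I:2, J:2.
Sum = 2 + 2 + 2 + 2 + 2 + 1 + 2 + 2 + 2 = 17.

17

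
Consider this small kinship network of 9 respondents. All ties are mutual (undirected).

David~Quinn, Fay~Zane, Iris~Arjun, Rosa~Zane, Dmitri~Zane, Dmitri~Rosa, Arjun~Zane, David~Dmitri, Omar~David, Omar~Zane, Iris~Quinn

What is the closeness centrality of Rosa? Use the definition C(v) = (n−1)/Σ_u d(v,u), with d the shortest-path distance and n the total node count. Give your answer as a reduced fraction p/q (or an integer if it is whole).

Distances from Rosa: Arjun:2, David:2, Dmitri:1, Fay:2, Iris:3, Omar:2, Quinn:3, Zane:1. Sum = 16.
n = 9, so closeness = 8/16 = 1/2.

1/2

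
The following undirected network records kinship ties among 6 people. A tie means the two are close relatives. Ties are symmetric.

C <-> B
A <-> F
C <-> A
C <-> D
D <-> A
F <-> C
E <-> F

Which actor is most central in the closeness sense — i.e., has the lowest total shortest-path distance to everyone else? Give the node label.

C

Farness (sum of distances to all others) for each node — A:7, B:10, C:6, D:9, E:11, F:7.
The smallest farness is 6, for C, so C has the highest closeness.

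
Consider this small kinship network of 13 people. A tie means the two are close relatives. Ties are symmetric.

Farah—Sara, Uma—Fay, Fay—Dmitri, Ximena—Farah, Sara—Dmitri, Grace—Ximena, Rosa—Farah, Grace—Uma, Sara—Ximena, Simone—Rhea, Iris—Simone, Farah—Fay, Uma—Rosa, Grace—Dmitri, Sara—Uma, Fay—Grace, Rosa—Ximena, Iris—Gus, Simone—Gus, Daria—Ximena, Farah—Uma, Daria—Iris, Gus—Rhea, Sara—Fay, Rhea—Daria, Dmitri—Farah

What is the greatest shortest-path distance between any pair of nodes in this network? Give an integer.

5

Eccentricity of each node (its greatest distance to any other): Daria:3, Dmitri:5, Farah:4, Fay:5, Grace:4, Gus:5, Iris:4, Rhea:4, Rosa:4, Sara:4, Simone:5, Uma:5, Ximena:3.
The maximum eccentricity is 5, realized for instance by the pair Uma–Gus via Uma – Sara – Ximena – Daria – Rhea – Gus. So the diameter is 5.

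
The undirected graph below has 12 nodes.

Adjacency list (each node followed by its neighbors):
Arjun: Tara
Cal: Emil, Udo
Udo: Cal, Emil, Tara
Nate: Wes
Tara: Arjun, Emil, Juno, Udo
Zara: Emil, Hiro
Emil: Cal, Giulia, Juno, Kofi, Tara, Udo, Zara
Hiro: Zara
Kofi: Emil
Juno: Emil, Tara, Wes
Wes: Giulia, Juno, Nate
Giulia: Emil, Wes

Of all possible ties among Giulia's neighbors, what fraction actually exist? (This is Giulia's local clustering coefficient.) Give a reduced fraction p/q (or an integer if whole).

0

Giulia's neighbors: Emil and Wes (k = 2).
Possible neighbor pairs: C(2,2) = 1. Edges among them: none → e = 0.
Clustering(Giulia) = 0/1.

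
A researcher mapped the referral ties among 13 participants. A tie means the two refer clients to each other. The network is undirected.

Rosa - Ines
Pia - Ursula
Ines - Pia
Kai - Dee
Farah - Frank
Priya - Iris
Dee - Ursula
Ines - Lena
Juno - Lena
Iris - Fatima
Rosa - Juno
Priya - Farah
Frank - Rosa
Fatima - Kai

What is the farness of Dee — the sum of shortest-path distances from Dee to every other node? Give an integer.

39

Distances from Dee: Farah:5, Fatima:2, Frank:5, Ines:3, Iris:3, Juno:5, Kai:1, Lena:4, Pia:2, Priya:4, Rosa:4, Ursula:1.
Sum = 5 + 2 + 5 + 3 + 3 + 5 + 1 + 4 + 2 + 4 + 4 + 1 = 39.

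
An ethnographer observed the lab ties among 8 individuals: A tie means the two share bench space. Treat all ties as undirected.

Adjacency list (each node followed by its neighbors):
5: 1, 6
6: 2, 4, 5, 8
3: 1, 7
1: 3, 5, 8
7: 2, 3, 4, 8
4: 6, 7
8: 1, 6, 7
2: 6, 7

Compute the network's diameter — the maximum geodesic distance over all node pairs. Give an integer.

3

Eccentricity of each node (its greatest distance to any other): 1:3, 2:3, 3:3, 4:3, 5:3, 6:3, 7:3, 8:2.
The maximum eccentricity is 3, realized for instance by the pair 7–5 via 7 – 8 – 6 – 5. So the diameter is 3.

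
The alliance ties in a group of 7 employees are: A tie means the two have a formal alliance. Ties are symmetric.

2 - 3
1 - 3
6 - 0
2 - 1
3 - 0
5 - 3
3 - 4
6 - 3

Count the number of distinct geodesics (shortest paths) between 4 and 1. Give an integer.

The shortest distance is 2, and the only length-2 path is 4–3–1. So there is exactly 1 shortest path.

1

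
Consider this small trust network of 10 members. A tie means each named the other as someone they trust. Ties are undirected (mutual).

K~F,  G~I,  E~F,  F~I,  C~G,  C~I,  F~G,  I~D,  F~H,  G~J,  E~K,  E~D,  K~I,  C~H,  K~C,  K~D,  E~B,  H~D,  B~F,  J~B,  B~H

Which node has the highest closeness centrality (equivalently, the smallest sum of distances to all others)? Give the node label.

F

Farness (sum of distances to all others) for each node — B:14, C:14, D:15, E:14, F:12, G:14, H:14, I:13, J:18, K:14.
The smallest farness is 12, for F, so F has the highest closeness.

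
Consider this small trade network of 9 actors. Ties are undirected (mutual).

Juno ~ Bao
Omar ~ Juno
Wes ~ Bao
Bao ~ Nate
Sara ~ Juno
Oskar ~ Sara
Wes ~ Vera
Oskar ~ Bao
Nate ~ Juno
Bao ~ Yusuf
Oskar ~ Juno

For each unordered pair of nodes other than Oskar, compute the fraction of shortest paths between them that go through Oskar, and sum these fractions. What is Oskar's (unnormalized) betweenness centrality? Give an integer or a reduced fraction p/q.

2

Pairs whose geodesics pass through Oskar — Bao–Sara: 1/2; Wes–Sara: 1/2; Vera–Sara: 1/2; Sara–Yusuf: 1/2.
All other pairs contribute 0.
Summing the contributions gives betweenness(Oskar) = 2.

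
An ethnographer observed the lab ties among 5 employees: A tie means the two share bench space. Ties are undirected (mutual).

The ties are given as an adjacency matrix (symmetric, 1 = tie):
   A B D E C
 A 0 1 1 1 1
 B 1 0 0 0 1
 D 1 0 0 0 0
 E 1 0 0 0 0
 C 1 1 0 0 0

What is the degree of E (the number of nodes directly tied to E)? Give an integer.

E is directly tied to A. That is 1 neighbor, so the degree of E is 1.

1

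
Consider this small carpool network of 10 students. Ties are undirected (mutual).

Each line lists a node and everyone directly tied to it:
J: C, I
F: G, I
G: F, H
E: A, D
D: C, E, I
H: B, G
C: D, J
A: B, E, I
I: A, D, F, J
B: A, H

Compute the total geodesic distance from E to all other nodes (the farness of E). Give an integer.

Distances from E: A:1, B:2, C:2, D:1, F:3, G:4, H:3, I:2, J:3.
Sum = 1 + 2 + 2 + 1 + 3 + 4 + 3 + 2 + 3 = 21.

21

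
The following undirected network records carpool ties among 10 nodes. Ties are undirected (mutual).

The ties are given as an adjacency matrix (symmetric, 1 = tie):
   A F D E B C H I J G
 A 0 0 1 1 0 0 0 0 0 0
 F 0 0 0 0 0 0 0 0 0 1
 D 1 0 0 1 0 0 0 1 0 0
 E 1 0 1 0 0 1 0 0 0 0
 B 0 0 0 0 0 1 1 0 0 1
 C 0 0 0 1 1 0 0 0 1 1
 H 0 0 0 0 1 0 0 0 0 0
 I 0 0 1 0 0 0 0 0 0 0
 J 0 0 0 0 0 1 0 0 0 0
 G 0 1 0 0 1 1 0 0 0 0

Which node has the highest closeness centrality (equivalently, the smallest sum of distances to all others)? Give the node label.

Farness (sum of distances to all others) for each node — A:23, B:19, C:15, D:22, E:17, F:27, G:19, H:27, I:30, J:23.
The smallest farness is 15, for C, so C has the highest closeness.

C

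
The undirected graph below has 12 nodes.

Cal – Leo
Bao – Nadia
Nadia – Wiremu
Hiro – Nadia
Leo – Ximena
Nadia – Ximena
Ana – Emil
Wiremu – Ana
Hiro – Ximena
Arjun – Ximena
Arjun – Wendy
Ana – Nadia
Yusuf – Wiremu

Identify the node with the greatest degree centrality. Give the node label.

Nadia

Degrees — Ana:3, Arjun:2, Bao:1, Cal:1, Emil:1, Hiro:2, Leo:2, Nadia:5, Wendy:1, Wiremu:3, Ximena:4, Yusuf:1.
The maximum is 5, attained only by Nadia.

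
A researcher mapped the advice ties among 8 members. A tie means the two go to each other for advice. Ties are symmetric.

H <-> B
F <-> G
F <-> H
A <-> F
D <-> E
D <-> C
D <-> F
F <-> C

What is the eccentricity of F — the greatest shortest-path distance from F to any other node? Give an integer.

Distances from F: A:1, B:2, C:1, D:1, E:2, G:1, H:1.
The largest is 2 (to B and E), so the eccentricity of F is 2.

2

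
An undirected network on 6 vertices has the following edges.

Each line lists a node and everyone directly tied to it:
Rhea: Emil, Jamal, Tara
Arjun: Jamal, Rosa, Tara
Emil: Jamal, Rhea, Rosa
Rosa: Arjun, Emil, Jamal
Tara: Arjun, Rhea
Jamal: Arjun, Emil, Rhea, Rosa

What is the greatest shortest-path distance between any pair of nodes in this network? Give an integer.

Eccentricity of each node (its greatest distance to any other): Arjun:2, Emil:2, Jamal:2, Rhea:2, Rosa:2, Tara:2.
The maximum eccentricity is 2, realized for instance by the pair Emil–Tara via Emil – Rhea – Tara. So the diameter is 2.

2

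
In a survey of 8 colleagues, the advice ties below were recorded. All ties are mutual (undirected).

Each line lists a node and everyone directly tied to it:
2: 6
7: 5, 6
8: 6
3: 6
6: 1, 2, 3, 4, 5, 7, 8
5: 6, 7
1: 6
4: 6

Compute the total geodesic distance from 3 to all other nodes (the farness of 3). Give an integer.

13

Distances from 3: 1:2, 2:2, 4:2, 5:2, 6:1, 7:2, 8:2.
Sum = 2 + 2 + 2 + 2 + 1 + 2 + 2 = 13.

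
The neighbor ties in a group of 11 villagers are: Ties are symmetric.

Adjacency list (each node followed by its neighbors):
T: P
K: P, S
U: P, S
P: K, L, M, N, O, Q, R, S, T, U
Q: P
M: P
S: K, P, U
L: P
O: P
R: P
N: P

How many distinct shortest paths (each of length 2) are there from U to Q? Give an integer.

1

The shortest distance is 2, and the only length-2 path is U–P–Q. So there is exactly 1 shortest path.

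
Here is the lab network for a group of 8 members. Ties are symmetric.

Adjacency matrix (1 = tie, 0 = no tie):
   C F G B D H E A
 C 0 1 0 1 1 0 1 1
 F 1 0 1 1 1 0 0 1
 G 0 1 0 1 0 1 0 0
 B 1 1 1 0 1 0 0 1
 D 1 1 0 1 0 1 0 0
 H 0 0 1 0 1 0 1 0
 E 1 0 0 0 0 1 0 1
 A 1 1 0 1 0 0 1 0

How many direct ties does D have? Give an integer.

4

D is directly tied to B, C, F, and H. That is 4 neighbors, so the degree of D is 4.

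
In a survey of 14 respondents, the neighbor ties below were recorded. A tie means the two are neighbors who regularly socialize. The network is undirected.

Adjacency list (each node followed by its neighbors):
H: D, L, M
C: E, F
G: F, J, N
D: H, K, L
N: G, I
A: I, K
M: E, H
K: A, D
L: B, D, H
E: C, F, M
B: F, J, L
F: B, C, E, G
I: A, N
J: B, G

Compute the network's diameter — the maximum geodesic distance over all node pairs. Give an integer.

5

Eccentricity of each node (its greatest distance to any other): A:5, B:4, C:5, D:4, E:5, F:4, G:4, H:5, I:5, J:4, K:5, L:4, M:5, N:5.
The maximum eccentricity is 5, realized for instance by the pair N–H via N – G – J – B – L – H. So the diameter is 5.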